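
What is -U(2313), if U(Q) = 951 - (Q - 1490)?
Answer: -128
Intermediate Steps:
U(Q) = 2441 - Q (U(Q) = 951 - (-1490 + Q) = 951 + (1490 - Q) = 2441 - Q)
-U(2313) = -(2441 - 1*2313) = -(2441 - 2313) = -1*128 = -128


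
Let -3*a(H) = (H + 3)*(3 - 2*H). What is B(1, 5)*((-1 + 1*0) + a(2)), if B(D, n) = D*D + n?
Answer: 4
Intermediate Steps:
B(D, n) = n + D² (B(D, n) = D² + n = n + D²)
a(H) = -(3 + H)*(3 - 2*H)/3 (a(H) = -(H + 3)*(3 - 2*H)/3 = -(3 + H)*(3 - 2*H)/3)
B(1, 5)*((-1 + 1*0) + a(2)) = (5 + 1²)*((-1 + 1*0) + (-3 + 2 + (⅔)*2²)) = (5 + 1)*((-1 + 0) + (-3 + 2 + (⅔)*4)) = 6*(-1 + (-3 + 2 + 8/3)) = 6*(-1 + 5/3) = 6*(⅔) = 4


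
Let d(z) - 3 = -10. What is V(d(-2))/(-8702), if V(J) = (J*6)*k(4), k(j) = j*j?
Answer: 336/4351 ≈ 0.077224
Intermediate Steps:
d(z) = -7 (d(z) = 3 - 10 = -7)
k(j) = j**2
V(J) = 96*J (V(J) = (J*6)*4**2 = (6*J)*16 = 96*J)
V(d(-2))/(-8702) = (96*(-7))/(-8702) = -672*(-1/8702) = 336/4351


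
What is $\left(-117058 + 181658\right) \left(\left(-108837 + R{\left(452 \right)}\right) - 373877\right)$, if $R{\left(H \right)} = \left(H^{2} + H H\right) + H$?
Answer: $-4758048400$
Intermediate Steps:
$R{\left(H \right)} = H + 2 H^{2}$ ($R{\left(H \right)} = \left(H^{2} + H^{2}\right) + H = 2 H^{2} + H = H + 2 H^{2}$)
$\left(-117058 + 181658\right) \left(\left(-108837 + R{\left(452 \right)}\right) - 373877\right) = \left(-117058 + 181658\right) \left(\left(-108837 + 452 \left(1 + 2 \cdot 452\right)\right) - 373877\right) = 64600 \left(\left(-108837 + 452 \left(1 + 904\right)\right) - 373877\right) = 64600 \left(\left(-108837 + 452 \cdot 905\right) - 373877\right) = 64600 \left(\left(-108837 + 409060\right) - 373877\right) = 64600 \left(300223 - 373877\right) = 64600 \left(-73654\right) = -4758048400$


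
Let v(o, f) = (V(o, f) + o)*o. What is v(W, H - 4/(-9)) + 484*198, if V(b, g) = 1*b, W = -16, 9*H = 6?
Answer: 96344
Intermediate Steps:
H = 2/3 (H = (1/9)*6 = 2/3 ≈ 0.66667)
V(b, g) = b
v(o, f) = 2*o**2 (v(o, f) = (o + o)*o = (2*o)*o = 2*o**2)
v(W, H - 4/(-9)) + 484*198 = 2*(-16)**2 + 484*198 = 2*256 + 95832 = 512 + 95832 = 96344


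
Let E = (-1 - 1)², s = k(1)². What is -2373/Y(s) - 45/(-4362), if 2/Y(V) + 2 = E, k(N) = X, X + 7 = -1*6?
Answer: -3450327/1454 ≈ -2373.0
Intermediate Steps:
X = -13 (X = -7 - 1*6 = -7 - 6 = -13)
k(N) = -13
s = 169 (s = (-13)² = 169)
E = 4 (E = (-2)² = 4)
Y(V) = 1 (Y(V) = 2/(-2 + 4) = 2/2 = 2*(½) = 1)
-2373/Y(s) - 45/(-4362) = -2373/1 - 45/(-4362) = -2373*1 - 45*(-1/4362) = -2373 + 15/1454 = -3450327/1454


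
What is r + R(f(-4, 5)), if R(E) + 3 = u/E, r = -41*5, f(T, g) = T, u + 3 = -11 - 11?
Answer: -807/4 ≈ -201.75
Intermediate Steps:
u = -25 (u = -3 + (-11 - 11) = -3 - 22 = -25)
r = -205
R(E) = -3 - 25/E
r + R(f(-4, 5)) = -205 + (-3 - 25/(-4)) = -205 + (-3 - 25*(-¼)) = -205 + (-3 + 25/4) = -205 + 13/4 = -807/4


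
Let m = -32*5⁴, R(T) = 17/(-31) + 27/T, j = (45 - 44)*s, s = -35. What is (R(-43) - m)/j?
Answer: -26658432/46655 ≈ -571.39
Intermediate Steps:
j = -35 (j = (45 - 44)*(-35) = 1*(-35) = -35)
R(T) = -17/31 + 27/T (R(T) = 17*(-1/31) + 27/T = -17/31 + 27/T)
m = -20000 (m = -32*625 = -20000)
(R(-43) - m)/j = ((-17/31 + 27/(-43)) - 1*(-20000))/(-35) = ((-17/31 + 27*(-1/43)) + 20000)*(-1/35) = ((-17/31 - 27/43) + 20000)*(-1/35) = (-1568/1333 + 20000)*(-1/35) = (26658432/1333)*(-1/35) = -26658432/46655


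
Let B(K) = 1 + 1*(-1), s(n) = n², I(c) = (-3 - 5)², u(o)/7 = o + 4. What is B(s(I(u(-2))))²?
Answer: 0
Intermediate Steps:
u(o) = 28 + 7*o (u(o) = 7*(o + 4) = 7*(4 + o) = 28 + 7*o)
I(c) = 64 (I(c) = (-8)² = 64)
B(K) = 0 (B(K) = 1 - 1 = 0)
B(s(I(u(-2))))² = 0² = 0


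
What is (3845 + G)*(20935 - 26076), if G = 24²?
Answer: -22728361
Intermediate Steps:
G = 576
(3845 + G)*(20935 - 26076) = (3845 + 576)*(20935 - 26076) = 4421*(-5141) = -22728361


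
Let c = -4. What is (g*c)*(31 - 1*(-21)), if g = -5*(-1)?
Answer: -1040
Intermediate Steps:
g = 5
(g*c)*(31 - 1*(-21)) = (5*(-4))*(31 - 1*(-21)) = -20*(31 + 21) = -20*52 = -1040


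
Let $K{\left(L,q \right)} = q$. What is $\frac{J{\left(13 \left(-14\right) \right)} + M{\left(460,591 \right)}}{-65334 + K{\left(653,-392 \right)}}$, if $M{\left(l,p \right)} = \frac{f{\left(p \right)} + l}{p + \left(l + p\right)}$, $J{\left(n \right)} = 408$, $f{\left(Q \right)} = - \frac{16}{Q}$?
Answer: $- \frac{99051005}{15945489093} \approx -0.0062118$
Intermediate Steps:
$M{\left(l,p \right)} = \frac{l - \frac{16}{p}}{l + 2 p}$ ($M{\left(l,p \right)} = \frac{- \frac{16}{p} + l}{p + \left(l + p\right)} = \frac{l - \frac{16}{p}}{l + 2 p}$)
$\frac{J{\left(13 \left(-14\right) \right)} + M{\left(460,591 \right)}}{-65334 + K{\left(653,-392 \right)}} = \frac{408 + \frac{-16 + 460 \cdot 591}{591 \left(460 + 2 \cdot 591\right)}}{-65334 - 392} = \frac{408 + \frac{-16 + 271860}{591 \left(460 + 1182\right)}}{-65726} = \left(408 + \frac{1}{591} \cdot \frac{1}{1642} \cdot 271844\right) \left(- \frac{1}{65726}\right) = \left(408 + \frac{135922}{485211}\right) \left(- \frac{1}{65726}\right) = \frac{198102010}{485211} \left(- \frac{1}{65726}\right) = - \frac{99051005}{15945489093}$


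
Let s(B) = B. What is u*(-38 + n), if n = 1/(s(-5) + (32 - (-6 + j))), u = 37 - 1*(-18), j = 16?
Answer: -35475/17 ≈ -2086.8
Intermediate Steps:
u = 55 (u = 37 + 18 = 55)
n = 1/17 (n = 1/(-5 + (32 - (-6 + 16))) = 1/(-5 + (32 - 1*10)) = 1/(-5 + (32 - 10)) = 1/(-5 + 22) = 1/17 ≈ 0.058824)
u*(-38 + n) = 55*(-38 + 1/17) = 55*(-645/17) = -35475/17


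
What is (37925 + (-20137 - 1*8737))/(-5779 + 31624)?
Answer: 3017/8615 ≈ 0.35020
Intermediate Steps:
(37925 + (-20137 - 1*8737))/(-5779 + 31624) = (37925 + (-20137 - 8737))/25845 = (37925 - 28874)*(1/25845) = 9051*(1/25845) = 3017/8615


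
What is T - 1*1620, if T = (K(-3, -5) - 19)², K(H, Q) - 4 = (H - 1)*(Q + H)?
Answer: -1331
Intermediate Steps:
K(H, Q) = 4 + (-1 + H)*(H + Q) (K(H, Q) = 4 + (H - 1)*(Q + H) = 4 + (-1 + H)*(H + Q))
T = 289 (T = ((4 + (-3)² - 1*(-3) - 1*(-5) - 3*(-5)) - 19)² = ((4 + 9 + 3 + 5 + 15) - 19)² = (36 - 19)² = 17² = 289)
T - 1*1620 = 289 - 1*1620 = 289 - 1620 = -1331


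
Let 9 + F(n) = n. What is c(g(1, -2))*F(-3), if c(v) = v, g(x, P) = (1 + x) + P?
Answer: 0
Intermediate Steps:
g(x, P) = 1 + P + x
F(n) = -9 + n
c(g(1, -2))*F(-3) = (1 - 2 + 1)*(-9 - 3) = 0*(-12) = 0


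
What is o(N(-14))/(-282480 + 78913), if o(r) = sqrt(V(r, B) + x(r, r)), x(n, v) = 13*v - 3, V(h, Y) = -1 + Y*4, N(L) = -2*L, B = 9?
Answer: -6*sqrt(11)/203567 ≈ -9.7755e-5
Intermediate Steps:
V(h, Y) = -1 + 4*Y
x(n, v) = -3 + 13*v
o(r) = sqrt(32 + 13*r) (o(r) = sqrt((-1 + 4*9) + (-3 + 13*r)) = sqrt((-1 + 36) + (-3 + 13*r)) = sqrt(35 + (-3 + 13*r)) = sqrt(32 + 13*r))
o(N(-14))/(-282480 + 78913) = sqrt(32 + 13*(-2*(-14)))/(-282480 + 78913) = sqrt(32 + 13*28)/(-203567) = sqrt(32 + 364)*(-1/203567) = sqrt(396)*(-1/203567) = (6*sqrt(11))*(-1/203567) = -6*sqrt(11)/203567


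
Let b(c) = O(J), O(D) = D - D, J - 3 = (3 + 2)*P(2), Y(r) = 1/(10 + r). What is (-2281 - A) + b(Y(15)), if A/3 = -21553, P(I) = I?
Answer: 62378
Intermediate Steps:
A = -64659 (A = 3*(-21553) = -64659)
J = 13 (J = 3 + (3 + 2)*2 = 3 + 5*2 = 3 + 10 = 13)
O(D) = 0
b(c) = 0
(-2281 - A) + b(Y(15)) = (-2281 - 1*(-64659)) + 0 = (-2281 + 64659) + 0 = 62378 + 0 = 62378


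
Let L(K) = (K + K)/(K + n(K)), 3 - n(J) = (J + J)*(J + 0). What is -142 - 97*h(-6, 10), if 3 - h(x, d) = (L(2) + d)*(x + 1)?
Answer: -13909/3 ≈ -4636.3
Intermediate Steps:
n(J) = 3 - 2*J² (n(J) = 3 - (J + J)*(J + 0) = 3 - 2*J*J = 3 - 2*J²)
L(K) = 2*K/(3 + K - 2*K²) (L(K) = (K + K)/(K + (3 - 2*K²)) = (2*K)/(3 + K - 2*K²) = 2*K/(3 + K - 2*K²))
h(x, d) = 3 - (1 + x)*(-4/3 + d) (h(x, d) = 3 - (2*2/(3 + 2 - 2*2²) + d)*(x + 1) = 3 - (2*2/(3 + 2 - 2*4) + d)*(1 + x) = 3 - (2*2/(3 + 2 - 8) + d)*(1 + x) = 3 - (2*2/(-3) + d)*(1 + x) = 3 - (2*2*(-⅓) + d)*(1 + x) = 3 - (-4/3 + d)*(1 + x) = 3 - (1 + x)*(-4/3 + d))
-142 - 97*h(-6, 10) = -142 - 97*(13/3 - 1*10 + (4/3)*(-6) - 1*10*(-6)) = -142 - 97*(13/3 - 10 - 8 + 60) = -142 - 97*139/3 = -142 - 13483/3 = -13909/3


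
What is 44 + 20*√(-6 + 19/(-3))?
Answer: 44 + 20*I*√111/3 ≈ 44.0 + 70.238*I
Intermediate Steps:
44 + 20*√(-6 + 19/(-3)) = 44 + 20*√(-6 + 19*(-⅓)) = 44 + 20*√(-6 - 19/3) = 44 + 20*√(-37/3) = 44 + 20*(I*√111/3) = 44 + 20*I*√111/3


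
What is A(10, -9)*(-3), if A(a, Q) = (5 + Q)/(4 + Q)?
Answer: -12/5 ≈ -2.4000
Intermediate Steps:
A(a, Q) = (5 + Q)/(4 + Q)
A(10, -9)*(-3) = ((5 - 9)/(4 - 9))*(-3) = (-4/(-5))*(-3) = -⅕*(-4)*(-3) = (⅘)*(-3) = -12/5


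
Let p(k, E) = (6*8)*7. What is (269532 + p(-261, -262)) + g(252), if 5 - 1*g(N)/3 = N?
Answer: 269127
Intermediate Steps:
g(N) = 15 - 3*N
p(k, E) = 336 (p(k, E) = 48*7 = 336)
(269532 + p(-261, -262)) + g(252) = (269532 + 336) + (15 - 3*252) = 269868 + (15 - 756) = 269868 - 741 = 269127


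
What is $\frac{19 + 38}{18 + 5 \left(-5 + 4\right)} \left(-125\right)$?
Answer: $- \frac{7125}{13} \approx -548.08$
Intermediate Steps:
$\frac{19 + 38}{18 + 5 \left(-5 + 4\right)} \left(-125\right) = \frac{57}{18 + 5 \left(-1\right)} \left(-125\right) = \frac{57}{18 - 5} \left(-125\right) = \frac{57}{13} \left(-125\right) = - \frac{7125}{13}$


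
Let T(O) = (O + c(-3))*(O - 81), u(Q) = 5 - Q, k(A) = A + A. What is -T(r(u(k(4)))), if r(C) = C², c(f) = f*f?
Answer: 1296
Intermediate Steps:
c(f) = f²
k(A) = 2*A
T(O) = (-81 + O)*(9 + O) (T(O) = (O + (-3)²)*(O - 81) = (O + 9)*(-81 + O) = (9 + O)*(-81 + O) = (-81 + O)*(9 + O))
-T(r(u(k(4)))) = -(-729 + ((5 - 2*4)²)² - 72*(5 - 2*4)²) = -(-729 + ((5 - 1*8)²)² - 72*(5 - 1*8)²) = -(-729 + ((5 - 8)²)² - 72*(5 - 8)²) = -(-729 + ((-3)²)² - 72*(-3)²) = -(-729 + 9² - 72*9) = -(-729 + 81 - 648) = -1*(-1296) = 1296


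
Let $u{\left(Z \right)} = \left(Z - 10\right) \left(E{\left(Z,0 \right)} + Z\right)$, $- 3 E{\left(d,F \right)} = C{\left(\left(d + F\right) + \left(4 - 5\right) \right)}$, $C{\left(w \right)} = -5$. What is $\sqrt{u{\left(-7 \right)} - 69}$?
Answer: $\frac{\sqrt{195}}{3} \approx 4.6547$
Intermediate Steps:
$E{\left(d,F \right)} = \frac{5}{3}$ ($E{\left(d,F \right)} = \left(- \frac{1}{3}\right) \left(-5\right) = \frac{5}{3}$)
$u{\left(Z \right)} = \left(-10 + Z\right) \left(\frac{5}{3} + Z\right)$ ($u{\left(Z \right)} = \left(Z - 10\right) \left(\frac{5}{3} + Z\right) = \left(-10 + Z\right) \left(\frac{5}{3} + Z\right)$)
$\sqrt{u{\left(-7 \right)} - 69} = \sqrt{\left(- \frac{50}{3} + \left(-7\right)^{2} - - \frac{175}{3}\right) - 69} = \sqrt{\left(- \frac{50}{3} + 49 + \frac{175}{3}\right) - 69} = \sqrt{\frac{272}{3} - 69} = \sqrt{\frac{65}{3}} = \frac{\sqrt{195}}{3}$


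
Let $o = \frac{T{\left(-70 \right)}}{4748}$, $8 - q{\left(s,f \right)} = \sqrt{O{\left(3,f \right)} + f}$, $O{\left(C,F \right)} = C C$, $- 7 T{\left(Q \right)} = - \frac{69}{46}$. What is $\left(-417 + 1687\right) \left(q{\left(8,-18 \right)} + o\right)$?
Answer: $\frac{337679665}{33236} - 3810 i \approx 10160.0 - 3810.0 i$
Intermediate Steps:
$T{\left(Q \right)} = \frac{3}{14}$ ($T{\left(Q \right)} = - \frac{\left(-69\right) \frac{1}{46}}{7} = \left(- \frac{1}{7}\right) \left(- \frac{3}{2}\right) = \frac{3}{14}$)
$O{\left(C,F \right)} = C^{2}$
$q{\left(s,f \right)} = 8 - \sqrt{9 + f}$ ($q{\left(s,f \right)} = 8 - \sqrt{3^{2} + f} = 8 - \sqrt{9 + f}$)
$o = \frac{3}{66472}$ ($o = \frac{3}{14 \cdot 4748} = \frac{3}{14} \cdot \frac{1}{4748} = \frac{3}{66472} \approx 4.5132 \cdot 10^{-5}$)
$\left(-417 + 1687\right) \left(q{\left(8,-18 \right)} + o\right) = \left(-417 + 1687\right) \left(\left(8 - \sqrt{9 - 18}\right) + \frac{3}{66472}\right) = 1270 \left(\left(8 - \sqrt{-9}\right) + \frac{3}{66472}\right) = 1270 \left(\left(8 - 3 i\right) + \frac{3}{66472}\right) = 1270 \left(\frac{531779}{66472} - 3 i\right) = \frac{337679665}{33236} - 3810 i$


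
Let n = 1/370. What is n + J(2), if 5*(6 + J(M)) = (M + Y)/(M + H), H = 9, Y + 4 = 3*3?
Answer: -23891/4070 ≈ -5.8700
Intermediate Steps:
Y = 5 (Y = -4 + 3*3 = -4 + 9 = 5)
n = 1/370 ≈ 0.0027027
J(M) = -6 + (5 + M)/(5*(9 + M)) (J(M) = -6 + ((M + 5)/(M + 9))/5 = -6 + ((5 + M)/(9 + M))/5 = -6 + (5 + M)/(5*(9 + M)))
n + J(2) = 1/370 + (-265 - 29*2)/(5*(9 + 2)) = 1/370 + (⅕)*(-265 - 58)/11 = 1/370 + (⅕)*(1/11)*(-323) = 1/370 - 323/55 = -23891/4070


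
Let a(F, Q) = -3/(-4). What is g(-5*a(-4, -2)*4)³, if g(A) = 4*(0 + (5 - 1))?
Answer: 4096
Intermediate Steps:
a(F, Q) = ¾ (a(F, Q) = -3*(-¼) = ¾)
g(A) = 16 (g(A) = 4*(0 + 4) = 4*4 = 16)
g(-5*a(-4, -2)*4)³ = 16³ = 4096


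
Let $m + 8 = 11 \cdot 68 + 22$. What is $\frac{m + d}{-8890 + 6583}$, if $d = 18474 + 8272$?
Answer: $- \frac{27508}{2307} \approx -11.924$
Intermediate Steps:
$d = 26746$
$m = 762$ ($m = -8 + \left(11 \cdot 68 + 22\right) = -8 + \left(748 + 22\right) = -8 + 770 = 762$)
$\frac{m + d}{-8890 + 6583} = \frac{762 + 26746}{-8890 + 6583} = \frac{27508}{-2307} = 27508 \left(- \frac{1}{2307}\right) = - \frac{27508}{2307}$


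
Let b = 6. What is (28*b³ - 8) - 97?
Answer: 5943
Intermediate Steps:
(28*b³ - 8) - 97 = (28*6³ - 8) - 97 = (28*216 - 8) - 97 = (6048 - 8) - 97 = 6040 - 97 = 5943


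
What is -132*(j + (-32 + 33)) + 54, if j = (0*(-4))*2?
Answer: -78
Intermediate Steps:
j = 0 (j = 0*2 = 0)
-132*(j + (-32 + 33)) + 54 = -132*(0 + (-32 + 33)) + 54 = -132*(0 + 1) + 54 = -132*1 + 54 = -132 + 54 = -78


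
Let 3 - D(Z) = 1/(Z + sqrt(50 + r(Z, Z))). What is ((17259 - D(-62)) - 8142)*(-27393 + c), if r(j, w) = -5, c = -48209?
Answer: -2617645462448/3799 + 226806*sqrt(5)/3799 ≈ -6.8904e+8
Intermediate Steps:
D(Z) = 3 - 1/(Z + 3*sqrt(5)) (D(Z) = 3 - 1/(Z + sqrt(50 - 5)) = 3 - 1/(Z + sqrt(45)) = 3 - 1/(Z + 3*sqrt(5)))
((17259 - D(-62)) - 8142)*(-27393 + c) = ((17259 - (-1 + 3*(-62) + 9*sqrt(5))/(-62 + 3*sqrt(5))) - 8142)*(-27393 - 48209) = ((17259 - (-1 - 186 + 9*sqrt(5))/(-62 + 3*sqrt(5))) - 8142)*(-75602) = ((17259 - (-187 + 9*sqrt(5))/(-62 + 3*sqrt(5))) - 8142)*(-75602) = (9117 - (-187 + 9*sqrt(5))/(-62 + 3*sqrt(5)))*(-75602) = -689263434 + 75602*(-187 + 9*sqrt(5))/(-62 + 3*sqrt(5))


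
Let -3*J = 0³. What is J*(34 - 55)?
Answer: 0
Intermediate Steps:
J = 0 (J = -⅓*0³ = -⅓*0 = 0)
J*(34 - 55) = 0*(34 - 55) = 0*(-21) = 0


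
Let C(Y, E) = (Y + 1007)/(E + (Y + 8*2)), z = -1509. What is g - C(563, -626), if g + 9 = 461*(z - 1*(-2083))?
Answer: 12438005/47 ≈ 2.6464e+5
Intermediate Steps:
C(Y, E) = (1007 + Y)/(16 + E + Y) (C(Y, E) = (1007 + Y)/(E + (Y + 16)) = (1007 + Y)/(E + (16 + Y)) = (1007 + Y)/(16 + E + Y))
g = 264605 (g = -9 + 461*(-1509 - 1*(-2083)) = -9 + 461*(-1509 + 2083) = -9 + 461*574 = -9 + 264614 = 264605)
g - C(563, -626) = 264605 - (1007 + 563)/(16 - 626 + 563) = 264605 - 1570/(-47) = 264605 - (-1)*1570/47 = 264605 - 1*(-1570/47) = 264605 + 1570/47 = 12438005/47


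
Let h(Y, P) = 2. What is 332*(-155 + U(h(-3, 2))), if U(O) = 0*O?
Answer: -51460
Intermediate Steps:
U(O) = 0
332*(-155 + U(h(-3, 2))) = 332*(-155 + 0) = 332*(-155) = -51460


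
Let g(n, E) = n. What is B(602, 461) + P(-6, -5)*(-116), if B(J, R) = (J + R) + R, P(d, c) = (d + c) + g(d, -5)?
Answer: 3496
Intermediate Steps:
P(d, c) = c + 2*d (P(d, c) = (d + c) + d = (c + d) + d = c + 2*d)
B(J, R) = J + 2*R
B(602, 461) + P(-6, -5)*(-116) = (602 + 2*461) + (-5 + 2*(-6))*(-116) = (602 + 922) + (-5 - 12)*(-116) = 1524 - 17*(-116) = 1524 + 1972 = 3496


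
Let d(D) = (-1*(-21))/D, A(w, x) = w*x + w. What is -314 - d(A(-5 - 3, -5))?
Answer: -10069/32 ≈ -314.66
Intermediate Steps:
A(w, x) = w + w*x
d(D) = 21/D
-314 - d(A(-5 - 3, -5)) = -314 - 21/((-5 - 3)*(1 - 5)) = -314 - 21/((-8*(-4))) = -314 - 21/32 = -10069/32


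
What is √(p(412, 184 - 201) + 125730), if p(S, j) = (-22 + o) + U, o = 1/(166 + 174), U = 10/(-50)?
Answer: √3632955505/170 ≈ 354.55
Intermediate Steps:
U = -⅕ (U = 10*(-1/50) = -⅕ ≈ -0.20000)
o = 1/340 ≈ 0.0029412
p(S, j) = -7547/340 (p(S, j) = (-22 + 1/340) - ⅕ = -7479/340 - ⅕ = -7547/340)
√(p(412, 184 - 201) + 125730) = √(-7547/340 + 125730) = √(42740653/340) = √3632955505/170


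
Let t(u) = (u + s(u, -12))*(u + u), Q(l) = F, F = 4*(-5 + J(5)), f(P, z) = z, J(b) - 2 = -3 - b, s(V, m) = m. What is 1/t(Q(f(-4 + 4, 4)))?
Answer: 1/4928 ≈ 0.00020292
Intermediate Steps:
J(b) = -1 - b (J(b) = 2 + (-3 - b) = -1 - b)
F = -44 (F = 4*(-5 + (-1 - 1*5)) = 4*(-5 + (-1 - 5)) = 4*(-5 - 6) = 4*(-11) = -44)
Q(l) = -44
t(u) = 2*u*(-12 + u) (t(u) = (u - 12)*(u + u) = (-12 + u)*(2*u) = 2*u*(-12 + u))
1/t(Q(f(-4 + 4, 4))) = 1/(2*(-44)*(-12 - 44)) = 1/(2*(-44)*(-56)) = 1/4928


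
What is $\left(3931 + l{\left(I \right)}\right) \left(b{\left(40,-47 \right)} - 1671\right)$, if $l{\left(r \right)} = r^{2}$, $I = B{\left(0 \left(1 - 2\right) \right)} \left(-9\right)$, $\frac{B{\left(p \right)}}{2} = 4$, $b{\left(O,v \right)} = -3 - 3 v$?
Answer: $-13973295$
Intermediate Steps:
$B{\left(p \right)} = 8$ ($B{\left(p \right)} = 2 \cdot 4 = 8$)
$I = -72$ ($I = 8 \left(-9\right) = -72$)
$\left(3931 + l{\left(I \right)}\right) \left(b{\left(40,-47 \right)} - 1671\right) = \left(3931 + \left(-72\right)^{2}\right) \left(\left(-3 - -141\right) - 1671\right) = \left(3931 + 5184\right) \left(\left(-3 + 141\right) - 1671\right) = 9115 \left(138 - 1671\right) = 9115 \left(-1533\right) = -13973295$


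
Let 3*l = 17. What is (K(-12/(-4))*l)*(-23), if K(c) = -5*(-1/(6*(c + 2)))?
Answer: -391/18 ≈ -21.722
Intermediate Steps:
l = 17/3 (l = (⅓)*17 = 17/3 ≈ 5.6667)
K(c) = -5/(-12 - 6*c) (K(c) = -5*(-1/(6*(2 + c))) = -5/(-12 - 6*c))
(K(-12/(-4))*l)*(-23) = ((5/(6*(2 - 12/(-4))))*(17/3))*(-23) = ((5/(6*(2 - 12*(-1)/4)))*(17/3))*(-23) = ((5/(6*(2 - 4*(-¾))))*(17/3))*(-23) = ((5/(6*(2 + 3)))*(17/3))*(-23) = (((⅚)/5)*(17/3))*(-23) = (((⅚)*(⅕))*(17/3))*(-23) = ((⅙)*(17/3))*(-23) = (17/18)*(-23) = -391/18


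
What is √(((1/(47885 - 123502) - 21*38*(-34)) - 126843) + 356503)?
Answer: √1468318857414071/75617 ≈ 506.75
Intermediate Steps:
√(((1/(47885 - 123502) - 21*38*(-34)) - 126843) + 356503) = √(((1/(-75617) - 798*(-34)) - 126843) + 356503) = √(((-1/75617 + 27132) - 126843) + 356503) = √((2051640443/75617 - 126843) + 356503) = √(-7539846688/75617 + 356503) = √(19417840663/75617) = √1468318857414071/75617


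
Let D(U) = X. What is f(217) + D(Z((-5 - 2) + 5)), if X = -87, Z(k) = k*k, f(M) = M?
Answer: 130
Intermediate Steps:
Z(k) = k**2
D(U) = -87
f(217) + D(Z((-5 - 2) + 5)) = 217 - 87 = 130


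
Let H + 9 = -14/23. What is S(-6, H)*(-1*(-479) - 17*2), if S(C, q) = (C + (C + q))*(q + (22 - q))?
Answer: -4865630/23 ≈ -2.1155e+5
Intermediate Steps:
H = -221/23 (H = -9 - 14/23 = -221/23 ≈ -9.6087)
S(C, q) = 22*q + 44*C (S(C, q) = (q + 2*C)*22 = 22*q + 44*C)
S(-6, H)*(-1*(-479) - 17*2) = (22*(-221/23) + 44*(-6))*(-1*(-479) - 17*2) = (-4862/23 - 264)*(479 - 34) = -10934/23*445 = -4865630/23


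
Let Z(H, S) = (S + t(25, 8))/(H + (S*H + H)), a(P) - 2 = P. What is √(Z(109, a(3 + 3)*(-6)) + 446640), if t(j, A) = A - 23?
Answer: √11228617457322/5014 ≈ 668.31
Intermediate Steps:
a(P) = 2 + P
t(j, A) = -23 + A
Z(H, S) = (-15 + S)/(2*H + H*S) (Z(H, S) = (S + (-23 + 8))/(H + (S*H + H)) = (S - 15)/(H + (H*S + H)) = (-15 + S)/(H + (H + H*S)) = (-15 + S)/(2*H + H*S))
√(Z(109, a(3 + 3)*(-6)) + 446640) = √((-15 + (2 + (3 + 3))*(-6))/(109*(2 + (2 + (3 + 3))*(-6))) + 446640) = √((-15 + (2 + 6)*(-6))/(109*(2 + (2 + 6)*(-6))) + 446640) = √((-15 + 8*(-6))/(109*(2 + 8*(-6))) + 446640) = √((-15 - 48)/(109*(2 - 48)) + 446640) = √((1/109)*(-63)/(-46) + 446640) = √((1/109)*(-1/46)*(-63) + 446640) = √(63/5014 + 446640) = √(2239453023/5014) = √11228617457322/5014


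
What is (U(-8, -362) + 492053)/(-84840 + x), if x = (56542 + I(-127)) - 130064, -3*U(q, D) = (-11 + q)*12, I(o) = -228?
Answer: -492129/158590 ≈ -3.1032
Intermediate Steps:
U(q, D) = 44 - 4*q (U(q, D) = -(-11 + q)*12/3 = -(-132 + 12*q)/3 = 44 - 4*q)
x = -73750 (x = (56542 - 228) - 130064 = 56314 - 130064 = -73750)
(U(-8, -362) + 492053)/(-84840 + x) = ((44 - 4*(-8)) + 492053)/(-84840 - 73750) = ((44 + 32) + 492053)/(-158590) = (76 + 492053)*(-1/158590) = 492129*(-1/158590) = -492129/158590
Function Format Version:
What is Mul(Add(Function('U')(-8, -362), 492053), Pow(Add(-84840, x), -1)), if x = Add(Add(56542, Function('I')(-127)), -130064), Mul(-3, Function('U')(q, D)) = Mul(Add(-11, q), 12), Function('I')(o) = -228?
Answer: Rational(-492129, 158590) ≈ -3.1032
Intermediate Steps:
Function('U')(q, D) = Add(44, Mul(-4, q)) (Function('U')(q, D) = Mul(Rational(-1, 3), Mul(Add(-11, q), 12)) = Mul(Rational(-1, 3), Add(-132, Mul(12, q))) = Add(44, Mul(-4, q)))
x = -73750 (x = Add(Add(56542, -228), -130064) = Add(56314, -130064) = -73750)
Mul(Add(Function('U')(-8, -362), 492053), Pow(Add(-84840, x), -1)) = Mul(Add(Add(44, Mul(-4, -8)), 492053), Pow(Add(-84840, -73750), -1)) = Mul(Add(Add(44, 32), 492053), Pow(-158590, -1)) = Mul(Add(76, 492053), Rational(-1, 158590)) = Mul(492129, Rational(-1, 158590)) = Rational(-492129, 158590)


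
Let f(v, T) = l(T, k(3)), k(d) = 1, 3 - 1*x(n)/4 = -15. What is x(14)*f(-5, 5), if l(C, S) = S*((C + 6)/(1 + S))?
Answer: 396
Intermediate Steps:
x(n) = 72 (x(n) = 12 - 4*(-15) = 12 + 60 = 72)
l(C, S) = S*(6 + C)/(1 + S) (l(C, S) = S*((6 + C)/(1 + S)) = S*(6 + C)/(1 + S))
f(v, T) = 3 + T/2 (f(v, T) = 1*(6 + T)/(1 + 1) = 1*(6 + T)/2 = 1*(½)*(6 + T) = 3 + T/2)
x(14)*f(-5, 5) = 72*(3 + (½)*5) = 72*(3 + 5/2) = 72*(11/2) = 396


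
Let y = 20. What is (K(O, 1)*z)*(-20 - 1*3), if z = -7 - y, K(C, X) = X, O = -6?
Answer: 621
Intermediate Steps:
z = -27 (z = -7 - 1*20 = -7 - 20 = -27)
(K(O, 1)*z)*(-20 - 1*3) = (1*(-27))*(-20 - 1*3) = -27*(-20 - 3) = -27*(-23) = 621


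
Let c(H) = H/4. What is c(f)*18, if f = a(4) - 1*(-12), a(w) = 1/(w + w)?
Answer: 873/16 ≈ 54.563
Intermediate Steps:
a(w) = 1/(2*w)
f = 97/8 (f = (½)/4 - 1*(-12) = (½)*(¼) + 12 = ⅛ + 12 = 97/8 ≈ 12.125)
c(H) = H/4 (c(H) = H*(¼) = H/4)
c(f)*18 = ((¼)*(97/8))*18 = (97/32)*18 = 873/16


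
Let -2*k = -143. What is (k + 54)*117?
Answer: 29367/2 ≈ 14684.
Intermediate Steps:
k = 143/2 (k = -½*(-143) = 143/2 ≈ 71.500)
(k + 54)*117 = (143/2 + 54)*117 = (251/2)*117 = 29367/2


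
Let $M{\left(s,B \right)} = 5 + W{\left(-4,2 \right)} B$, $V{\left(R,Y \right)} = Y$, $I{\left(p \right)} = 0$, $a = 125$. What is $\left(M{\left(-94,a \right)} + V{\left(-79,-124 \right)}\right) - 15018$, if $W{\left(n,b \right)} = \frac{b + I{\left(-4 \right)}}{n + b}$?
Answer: $-15262$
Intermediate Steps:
$W{\left(n,b \right)} = \frac{b}{b + n}$ ($W{\left(n,b \right)} = \frac{b + 0}{n + b} = \frac{b}{b + n}$)
$M{\left(s,B \right)} = 5 - B$ ($M{\left(s,B \right)} = 5 + \frac{2}{2 - 4} B = 5 + \frac{2}{-2} B = 5 + 2 \left(- \frac{1}{2}\right) B = 5 - B$)
$\left(M{\left(-94,a \right)} + V{\left(-79,-124 \right)}\right) - 15018 = \left(\left(5 - 125\right) - 124\right) - 15018 = \left(-120 - 124\right) - 15018 = -244 - 15018 = -15262$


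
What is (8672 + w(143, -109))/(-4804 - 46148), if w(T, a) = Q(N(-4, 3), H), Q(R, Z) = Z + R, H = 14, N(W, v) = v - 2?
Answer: -8687/50952 ≈ -0.17049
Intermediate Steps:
N(W, v) = -2 + v
Q(R, Z) = R + Z
w(T, a) = 15 (w(T, a) = (-2 + 3) + 14 = 1 + 14 = 15)
(8672 + w(143, -109))/(-4804 - 46148) = (8672 + 15)/(-4804 - 46148) = 8687/(-50952) = 8687*(-1/50952) = -8687/50952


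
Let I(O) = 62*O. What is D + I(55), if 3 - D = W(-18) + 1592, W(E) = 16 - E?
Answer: 1787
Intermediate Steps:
D = -1623 (D = 3 - ((16 - 1*(-18)) + 1592) = 3 - ((16 + 18) + 1592) = 3 - (34 + 1592) = 3 - 1*1626 = 3 - 1626 = -1623)
D + I(55) = -1623 + 62*55 = -1623 + 3410 = 1787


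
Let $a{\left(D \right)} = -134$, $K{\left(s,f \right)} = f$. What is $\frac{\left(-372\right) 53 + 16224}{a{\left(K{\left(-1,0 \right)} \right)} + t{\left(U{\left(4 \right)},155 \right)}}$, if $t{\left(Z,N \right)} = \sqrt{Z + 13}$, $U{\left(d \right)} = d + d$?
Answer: $\frac{467928}{17935} + \frac{3492 \sqrt{21}}{17935} \approx 26.982$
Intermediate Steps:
$U{\left(d \right)} = 2 d$
$t{\left(Z,N \right)} = \sqrt{13 + Z}$
$\frac{\left(-372\right) 53 + 16224}{a{\left(K{\left(-1,0 \right)} \right)} + t{\left(U{\left(4 \right)},155 \right)}} = \frac{\left(-372\right) 53 + 16224}{-134 + \sqrt{13 + 2 \cdot 4}} = \frac{-19716 + 16224}{-134 + \sqrt{13 + 8}} = - \frac{3492}{-134 + \sqrt{21}}$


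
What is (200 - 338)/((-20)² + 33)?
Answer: -138/433 ≈ -0.31871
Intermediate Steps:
(200 - 338)/((-20)² + 33) = -138/(400 + 33) = -138/433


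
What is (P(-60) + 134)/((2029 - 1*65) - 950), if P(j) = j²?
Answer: 1867/507 ≈ 3.6824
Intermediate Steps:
(P(-60) + 134)/((2029 - 1*65) - 950) = ((-60)² + 134)/((2029 - 1*65) - 950) = (3600 + 134)/((2029 - 65) - 950) = 3734/(1964 - 950) = 3734/1014 = 3734*(1/1014) = 1867/507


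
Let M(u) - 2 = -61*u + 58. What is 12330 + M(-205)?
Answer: 24895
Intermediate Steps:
M(u) = 60 - 61*u (M(u) = 2 + (-61*u + 58) = 2 + (58 - 61*u) = 60 - 61*u)
12330 + M(-205) = 12330 + (60 - 61*(-205)) = 12330 + (60 + 12505) = 12330 + 12565 = 24895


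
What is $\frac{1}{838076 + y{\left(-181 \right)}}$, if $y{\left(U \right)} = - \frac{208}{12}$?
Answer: $\frac{3}{2514176} \approx 1.1932 \cdot 10^{-6}$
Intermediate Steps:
$y{\left(U \right)} = - \frac{52}{3}$ ($y{\left(U \right)} = \left(-208\right) \frac{1}{12} = - \frac{52}{3}$)
$\frac{1}{838076 + y{\left(-181 \right)}} = \frac{1}{838076 - \frac{52}{3}} = \frac{1}{\frac{2514176}{3}} = \frac{3}{2514176}$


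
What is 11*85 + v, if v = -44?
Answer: 891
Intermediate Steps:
11*85 + v = 11*85 - 44 = 935 - 44 = 891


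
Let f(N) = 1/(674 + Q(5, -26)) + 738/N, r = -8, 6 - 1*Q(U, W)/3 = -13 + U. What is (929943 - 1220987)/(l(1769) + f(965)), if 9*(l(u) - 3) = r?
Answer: -62408464560/616973 ≈ -1.0115e+5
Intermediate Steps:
Q(U, W) = 57 - 3*U (Q(U, W) = 18 - 3*(-13 + U) = 18 + (39 - 3*U) = 57 - 3*U)
l(u) = 19/9 (l(u) = 3 + (⅑)*(-8) = 3 - 8/9 = 19/9)
f(N) = 1/716 + 738/N (f(N) = 1/(674 + (57 - 3*5)) + 738/N = 1/(674 + (57 - 15)) + 738/N = 1/(674 + 42) + 738/N = 1/716 + 738/N)
(929943 - 1220987)/(l(1769) + f(965)) = (929943 - 1220987)/(19/9 + (1/716)*(528408 + 965)/965) = -291044/(19/9 + (1/716)*(1/965)*529373) = -291044/(19/9 + 529373/690940) = -291044/17892217/6218460 = -291044*6218460/17892217 = -62408464560/616973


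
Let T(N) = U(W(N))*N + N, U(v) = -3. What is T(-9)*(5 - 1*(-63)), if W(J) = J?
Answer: 1224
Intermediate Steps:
T(N) = -2*N (T(N) = -3*N + N = -2*N)
T(-9)*(5 - 1*(-63)) = (-2*(-9))*(5 - 1*(-63)) = 18*(5 + 63) = 18*68 = 1224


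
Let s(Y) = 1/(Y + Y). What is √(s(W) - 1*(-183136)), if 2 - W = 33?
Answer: √703974722/62 ≈ 427.94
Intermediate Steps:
W = -31 (W = 2 - 1*33 = 2 - 33 = -31)
s(Y) = 1/(2*Y)
√(s(W) - 1*(-183136)) = √((½)/(-31) - 1*(-183136)) = √((½)*(-1/31) + 183136) = √(-1/62 + 183136) = √(11354431/62) = √703974722/62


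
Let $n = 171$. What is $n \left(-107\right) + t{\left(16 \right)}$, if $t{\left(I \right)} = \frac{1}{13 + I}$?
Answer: $- \frac{530612}{29} \approx -18297.0$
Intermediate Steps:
$n \left(-107\right) + t{\left(16 \right)} = 171 \left(-107\right) + \frac{1}{13 + 16} = -18297 + \frac{1}{29} = - \frac{530612}{29}$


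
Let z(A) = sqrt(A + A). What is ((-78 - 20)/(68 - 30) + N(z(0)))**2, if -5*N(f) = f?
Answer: 2401/361 ≈ 6.6510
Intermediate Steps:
z(A) = sqrt(2)*sqrt(A) (z(A) = sqrt(2*A) = sqrt(2)*sqrt(A))
N(f) = -f/5
((-78 - 20)/(68 - 30) + N(z(0)))**2 = ((-78 - 20)/(68 - 30) - sqrt(2)*sqrt(0)/5)**2 = (-98/38 - sqrt(2)*0/5)**2 = (-98*1/38 - 1/5*0)**2 = (-49/19 + 0)**2 = (-49/19)**2 = 2401/361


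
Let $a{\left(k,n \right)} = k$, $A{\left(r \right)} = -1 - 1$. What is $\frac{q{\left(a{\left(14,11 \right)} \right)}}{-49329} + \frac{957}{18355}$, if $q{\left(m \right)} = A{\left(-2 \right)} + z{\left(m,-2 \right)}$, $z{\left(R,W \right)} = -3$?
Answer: $\frac{47299628}{905433795} \approx 0.05224$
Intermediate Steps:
$A{\left(r \right)} = -2$
$q{\left(m \right)} = -5$ ($q{\left(m \right)} = -2 - 3 = -5$)
$\frac{q{\left(a{\left(14,11 \right)} \right)}}{-49329} + \frac{957}{18355} = - \frac{5}{-49329} + \frac{957}{18355} = \left(-5\right) \left(- \frac{1}{49329}\right) + 957 \cdot \frac{1}{18355} = \frac{5}{49329} + \frac{957}{18355} = \frac{47299628}{905433795}$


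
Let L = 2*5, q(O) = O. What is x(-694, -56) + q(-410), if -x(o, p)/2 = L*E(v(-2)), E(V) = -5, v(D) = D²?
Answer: -310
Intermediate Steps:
L = 10
x(o, p) = 100 (x(o, p) = -20*(-5) = -2*(-50) = 100)
x(-694, -56) + q(-410) = 100 - 410 = -310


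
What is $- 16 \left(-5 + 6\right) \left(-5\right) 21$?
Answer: $1680$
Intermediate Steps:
$- 16 \left(-5 + 6\right) \left(-5\right) 21 = - 16 \cdot 1 \left(-5\right) 21 = \left(-16\right) \left(-5\right) 21 = 80 \cdot 21 = 1680$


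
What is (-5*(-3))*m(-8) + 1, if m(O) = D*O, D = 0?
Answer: 1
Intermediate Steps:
m(O) = 0 (m(O) = 0*O = 0)
(-5*(-3))*m(-8) + 1 = -5*(-3)*0 + 1 = 15*0 + 1 = 0 + 1 = 1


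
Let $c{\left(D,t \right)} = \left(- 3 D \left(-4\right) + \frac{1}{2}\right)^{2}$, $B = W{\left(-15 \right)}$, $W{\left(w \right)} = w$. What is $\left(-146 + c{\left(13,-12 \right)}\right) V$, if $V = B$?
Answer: $- \frac{1460775}{4} \approx -3.6519 \cdot 10^{5}$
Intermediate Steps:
$B = -15$
$V = -15$
$c{\left(D,t \right)} = \left(\frac{1}{2} + 12 D\right)^{2}$ ($c{\left(D,t \right)} = \left(12 D + \frac{1}{2}\right)^{2} = \left(\frac{1}{2} + 12 D\right)^{2}$)
$\left(-146 + c{\left(13,-12 \right)}\right) V = \left(-146 + \frac{\left(1 + 24 \cdot 13\right)^{2}}{4}\right) \left(-15\right) = \left(-146 + \frac{\left(1 + 312\right)^{2}}{4}\right) \left(-15\right) = \left(-146 + \frac{313^{2}}{4}\right) \left(-15\right) = \left(-146 + \frac{1}{4} \cdot 97969\right) \left(-15\right) = \left(-146 + \frac{97969}{4}\right) \left(-15\right) = \frac{97385}{4} \left(-15\right) = - \frac{1460775}{4}$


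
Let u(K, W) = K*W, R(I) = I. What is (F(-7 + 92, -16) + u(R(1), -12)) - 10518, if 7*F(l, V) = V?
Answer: -73726/7 ≈ -10532.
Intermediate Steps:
F(l, V) = V/7
(F(-7 + 92, -16) + u(R(1), -12)) - 10518 = ((1/7)*(-16) + 1*(-12)) - 10518 = (-16/7 - 12) - 10518 = -100/7 - 10518 = -73726/7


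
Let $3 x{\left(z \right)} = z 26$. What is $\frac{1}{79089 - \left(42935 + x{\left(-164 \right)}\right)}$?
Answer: $\frac{3}{112726} \approx 2.6613 \cdot 10^{-5}$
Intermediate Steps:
$x{\left(z \right)} = \frac{26 z}{3}$ ($x{\left(z \right)} = \frac{z 26}{3} = \frac{26 z}{3}$)
$\frac{1}{79089 - \left(42935 + x{\left(-164 \right)}\right)} = \frac{1}{79089 - \left(42935 + \frac{26}{3} \left(-164\right)\right)} = \frac{1}{79089 - \frac{124541}{3}} = \frac{1}{\frac{112726}{3}} = \frac{3}{112726}$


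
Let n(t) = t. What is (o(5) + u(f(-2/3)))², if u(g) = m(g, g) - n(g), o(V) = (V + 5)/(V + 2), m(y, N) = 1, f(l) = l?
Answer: 4225/441 ≈ 9.5805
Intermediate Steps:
o(V) = (5 + V)/(2 + V)
u(g) = 1 - g
(o(5) + u(f(-2/3)))² = ((5 + 5)/(2 + 5) + (1 - (-2)/3))² = (10/7 + (1 - (-2)/3))² = ((⅐)*10 + (1 - 1*(-⅔)))² = (10/7 + (1 + ⅔))² = (10/7 + 5/3)² = (65/21)² = 4225/441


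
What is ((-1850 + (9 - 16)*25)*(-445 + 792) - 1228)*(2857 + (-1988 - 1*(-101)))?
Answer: -682785910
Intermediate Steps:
((-1850 + (9 - 16)*25)*(-445 + 792) - 1228)*(2857 + (-1988 - 1*(-101))) = ((-1850 - 7*25)*347 - 1228)*(2857 + (-1988 + 101)) = ((-1850 - 175)*347 - 1228)*(2857 - 1887) = (-2025*347 - 1228)*970 = (-702675 - 1228)*970 = -703903*970 = -682785910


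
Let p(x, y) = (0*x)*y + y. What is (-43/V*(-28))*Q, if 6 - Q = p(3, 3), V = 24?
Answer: 301/2 ≈ 150.50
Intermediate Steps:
p(x, y) = y (p(x, y) = 0*y + y = 0 + y = y)
Q = 3 (Q = 6 - 1*3 = 6 - 3 = 3)
(-43/V*(-28))*Q = (-43/24*(-28))*3 = (-43*1/24*(-28))*3 = -43/24*(-28)*3 = (301/6)*3 = 301/2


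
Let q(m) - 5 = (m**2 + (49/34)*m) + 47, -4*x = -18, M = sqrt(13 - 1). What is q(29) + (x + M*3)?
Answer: 15968/17 + 6*sqrt(3) ≈ 949.69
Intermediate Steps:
M = 2*sqrt(3) (M = sqrt(12) = 2*sqrt(3) ≈ 3.4641)
x = 9/2 (x = -1/4*(-18) = 9/2 ≈ 4.5000)
q(m) = 52 + m**2 + 49*m/34 (q(m) = 5 + ((m**2 + (49/34)*m) + 47) = 5 + ((m**2 + (49*(1/34))*m) + 47) = 5 + ((m**2 + 49*m/34) + 47) = 5 + (47 + m**2 + 49*m/34) = 52 + m**2 + 49*m/34)
q(29) + (x + M*3) = (52 + 29**2 + (49/34)*29) + (9/2 + (2*sqrt(3))*3) = (52 + 841 + 1421/34) + (9/2 + 6*sqrt(3)) = 31783/34 + (9/2 + 6*sqrt(3)) = 15968/17 + 6*sqrt(3)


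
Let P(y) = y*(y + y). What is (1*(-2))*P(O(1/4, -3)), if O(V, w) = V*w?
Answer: -9/4 ≈ -2.2500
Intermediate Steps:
P(y) = 2*y**2 (P(y) = y*(2*y) = 2*y**2)
(1*(-2))*P(O(1/4, -3)) = (1*(-2))*(2*(-3/4)**2) = -4*((1/4)*(-3))**2 = -4*(-3/4)**2 = -4*9/16 = -2*9/8 = -9/4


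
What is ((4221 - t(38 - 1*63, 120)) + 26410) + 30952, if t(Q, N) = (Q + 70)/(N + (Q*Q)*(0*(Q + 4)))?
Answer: 492661/8 ≈ 61583.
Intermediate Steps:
t(Q, N) = (70 + Q)/N (t(Q, N) = (70 + Q)/(N + Q**2*(0*(4 + Q))) = (70 + Q)/(N + Q**2*0) = (70 + Q)/(N + 0) = (70 + Q)/N)
((4221 - t(38 - 1*63, 120)) + 26410) + 30952 = ((4221 - (70 + (38 - 1*63))/120) + 26410) + 30952 = ((4221 - (70 + (38 - 63))/120) + 26410) + 30952 = ((4221 - (70 - 25)/120) + 26410) + 30952 = ((4221 - 45/120) + 26410) + 30952 = ((4221 - 1*3/8) + 26410) + 30952 = ((4221 - 3/8) + 26410) + 30952 = (33765/8 + 26410) + 30952 = 245045/8 + 30952 = 492661/8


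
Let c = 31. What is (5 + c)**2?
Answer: 1296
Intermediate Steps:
(5 + c)**2 = (5 + 31)**2 = 36**2 = 1296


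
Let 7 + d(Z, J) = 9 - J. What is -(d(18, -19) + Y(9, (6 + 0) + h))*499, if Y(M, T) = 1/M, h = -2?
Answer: -94810/9 ≈ -10534.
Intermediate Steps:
d(Z, J) = 2 - J (d(Z, J) = -7 + (9 - J) = 2 - J)
-(d(18, -19) + Y(9, (6 + 0) + h))*499 = -((2 - 1*(-19)) + 1/9)*499 = -((2 + 19) + ⅑)*499 = -(21 + ⅑)*499 = -190*499/9 = -1*94810/9 = -94810/9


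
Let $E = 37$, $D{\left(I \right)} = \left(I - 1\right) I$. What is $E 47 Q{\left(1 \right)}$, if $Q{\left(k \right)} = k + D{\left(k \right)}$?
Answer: $1739$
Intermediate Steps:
$D{\left(I \right)} = I \left(-1 + I\right)$ ($D{\left(I \right)} = \left(-1 + I\right) I = I \left(-1 + I\right)$)
$Q{\left(k \right)} = k + k \left(-1 + k\right)$
$E 47 Q{\left(1 \right)} = 37 \cdot 47 \cdot 1^{2} = 1739 \cdot 1 = 1739$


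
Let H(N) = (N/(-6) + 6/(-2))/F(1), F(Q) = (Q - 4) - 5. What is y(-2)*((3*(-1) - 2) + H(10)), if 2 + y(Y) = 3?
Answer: -53/12 ≈ -4.4167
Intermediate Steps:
y(Y) = 1 (y(Y) = -2 + 3 = 1)
F(Q) = -9 + Q (F(Q) = (-4 + Q) - 5 = -9 + Q)
H(N) = 3/8 + N/48 (H(N) = (N/(-6) + 6/(-2))/(-9 + 1) = (N*(-⅙) + 6*(-½))/(-8) = (-N/6 - 3)*(-⅛) = (-3 - N/6)*(-⅛) = 3/8 + N/48)
y(-2)*((3*(-1) - 2) + H(10)) = 1*((3*(-1) - 2) + (3/8 + (1/48)*10)) = 1*((-3 - 2) + (3/8 + 5/24)) = 1*(-5 + 7/12) = 1*(-53/12) = -53/12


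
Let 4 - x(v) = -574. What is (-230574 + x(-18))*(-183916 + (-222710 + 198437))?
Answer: 47882637244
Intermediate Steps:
x(v) = 578 (x(v) = 4 - 1*(-574) = 4 + 574 = 578)
(-230574 + x(-18))*(-183916 + (-222710 + 198437)) = (-230574 + 578)*(-183916 + (-222710 + 198437)) = -229996*(-183916 - 24273) = -229996*(-208189) = 47882637244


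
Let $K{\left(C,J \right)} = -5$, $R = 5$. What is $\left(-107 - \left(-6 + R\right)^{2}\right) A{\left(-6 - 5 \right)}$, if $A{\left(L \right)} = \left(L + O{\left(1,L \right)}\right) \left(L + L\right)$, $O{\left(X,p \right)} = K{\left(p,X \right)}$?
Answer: $-38016$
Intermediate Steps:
$O{\left(X,p \right)} = -5$
$A{\left(L \right)} = 2 L \left(-5 + L\right)$ ($A{\left(L \right)} = \left(L - 5\right) \left(L + L\right) = \left(-5 + L\right) 2 L = 2 L \left(-5 + L\right)$)
$\left(-107 - \left(-6 + R\right)^{2}\right) A{\left(-6 - 5 \right)} = \left(-107 - \left(-6 + 5\right)^{2}\right) 2 \left(-6 - 5\right) \left(-5 - 11\right) = \left(-107 - \left(-1\right)^{2}\right) 2 \left(-6 - 5\right) \left(-5 - 11\right) = \left(-107 - 1\right) 2 \left(-11\right) \left(-5 - 11\right) = \left(-107 - 1\right) 2 \left(-11\right) \left(-16\right) = \left(-108\right) 352 = -38016$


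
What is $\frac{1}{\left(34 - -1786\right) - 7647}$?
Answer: $- \frac{1}{5827} \approx -0.00017161$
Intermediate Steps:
$\frac{1}{\left(34 - -1786\right) - 7647} = \frac{1}{\left(34 + 1786\right) - 7647} = \frac{1}{1820 - 7647} = \frac{1}{-5827} = - \frac{1}{5827}$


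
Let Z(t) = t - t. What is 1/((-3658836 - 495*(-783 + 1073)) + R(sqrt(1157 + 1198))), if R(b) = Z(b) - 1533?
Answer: -1/3803919 ≈ -2.6289e-7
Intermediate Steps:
Z(t) = 0
R(b) = -1533 (R(b) = 0 - 1533 = -1533)
1/((-3658836 - 495*(-783 + 1073)) + R(sqrt(1157 + 1198))) = 1/((-3658836 - 495*(-783 + 1073)) - 1533) = 1/((-3658836 - 495*290) - 1533) = 1/((-3658836 - 1*143550) - 1533) = 1/((-3658836 - 143550) - 1533) = 1/(-3802386 - 1533) = 1/(-3803919) = -1/3803919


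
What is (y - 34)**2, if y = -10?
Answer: 1936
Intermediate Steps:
(y - 34)**2 = (-10 - 34)**2 = (-44)**2 = 1936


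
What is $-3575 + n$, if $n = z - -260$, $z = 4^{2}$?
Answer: $-3299$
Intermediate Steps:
$z = 16$
$n = 276$ ($n = 16 - -260 = 16 + 260 = 276$)
$-3575 + n = -3575 + 276 = -3299$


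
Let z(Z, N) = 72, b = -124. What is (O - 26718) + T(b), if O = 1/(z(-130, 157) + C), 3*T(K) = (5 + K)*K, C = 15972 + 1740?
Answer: -387679343/17784 ≈ -21799.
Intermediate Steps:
C = 17712
T(K) = K*(5 + K)/3 (T(K) = ((5 + K)*K)/3 = (K*(5 + K))/3 = K*(5 + K)/3)
O = 1/17784 (O = 1/(72 + 17712) = 1/17784 ≈ 5.6230e-5)
(O - 26718) + T(b) = (1/17784 - 26718) + (⅓)*(-124)*(5 - 124) = -475152911/17784 + (⅓)*(-124)*(-119) = -475152911/17784 + 14756/3 = -387679343/17784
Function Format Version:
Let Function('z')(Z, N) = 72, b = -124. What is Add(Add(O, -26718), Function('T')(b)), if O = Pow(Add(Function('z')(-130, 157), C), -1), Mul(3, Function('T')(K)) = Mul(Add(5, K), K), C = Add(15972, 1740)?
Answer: Rational(-387679343, 17784) ≈ -21799.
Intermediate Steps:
C = 17712
Function('T')(K) = Mul(Rational(1, 3), K, Add(5, K)) (Function('T')(K) = Mul(Rational(1, 3), Mul(Add(5, K), K)) = Mul(Rational(1, 3), Mul(K, Add(5, K))) = Mul(Rational(1, 3), K, Add(5, K)))
O = Rational(1, 17784) (O = Pow(Add(72, 17712), -1) = Pow(17784, -1) = Rational(1, 17784) ≈ 5.6230e-5)
Add(Add(O, -26718), Function('T')(b)) = Add(Add(Rational(1, 17784), -26718), Mul(Rational(1, 3), -124, Add(5, -124))) = Add(Rational(-475152911, 17784), Mul(Rational(1, 3), -124, -119)) = Add(Rational(-475152911, 17784), Rational(14756, 3)) = Rational(-387679343, 17784)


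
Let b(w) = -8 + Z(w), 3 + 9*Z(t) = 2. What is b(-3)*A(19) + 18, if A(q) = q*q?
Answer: -26191/9 ≈ -2910.1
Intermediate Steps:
Z(t) = -1/9 (Z(t) = -1/3 + (1/9)*2 = -1/3 + 2/9 = -1/9)
A(q) = q**2
b(w) = -73/9 (b(w) = -8 - 1/9 = -73/9)
b(-3)*A(19) + 18 = -73/9*19**2 + 18 = -73/9*361 + 18 = -26353/9 + 18 = -26191/9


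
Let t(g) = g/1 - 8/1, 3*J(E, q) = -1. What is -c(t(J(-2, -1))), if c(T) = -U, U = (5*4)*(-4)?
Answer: -80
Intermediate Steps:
J(E, q) = -⅓ (J(E, q) = (⅓)*(-1) = -⅓)
t(g) = -8 + g (t(g) = g*1 - 8*1 = g - 8 = -8 + g)
U = -80 (U = 20*(-4) = -80)
c(T) = 80 (c(T) = -1*(-80) = 80)
-c(t(J(-2, -1))) = -1*80 = -80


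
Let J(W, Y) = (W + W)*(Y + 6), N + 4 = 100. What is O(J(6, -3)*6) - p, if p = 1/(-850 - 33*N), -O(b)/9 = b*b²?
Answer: -364429642751/4018 ≈ -9.0699e+7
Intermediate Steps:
N = 96 (N = -4 + 100 = 96)
J(W, Y) = 2*W*(6 + Y) (J(W, Y) = (2*W)*(6 + Y) = 2*W*(6 + Y))
O(b) = -9*b³ (O(b) = -9*b*b² = -9*b³)
p = -1/4018 (p = 1/(-850 - 33*96) = 1/(-850 - 3168) = 1/(-4018) = -1/4018 ≈ -0.00024888)
O(J(6, -3)*6) - p = -9*373248*(6 - 3)³ - 1*(-1/4018) = -9*((2*6*3)*6)³ + 1/4018 = -9*(36*6)³ + 1/4018 = -9*216³ + 1/4018 = -9*10077696 + 1/4018 = -90699264 + 1/4018 = -364429642751/4018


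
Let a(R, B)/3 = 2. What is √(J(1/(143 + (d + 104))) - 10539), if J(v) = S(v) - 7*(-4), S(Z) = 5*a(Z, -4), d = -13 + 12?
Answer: I*√10481 ≈ 102.38*I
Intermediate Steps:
d = -1
a(R, B) = 6 (a(R, B) = 3*2 = 6)
S(Z) = 30 (S(Z) = 5*6 = 30)
J(v) = 58 (J(v) = 30 - 7*(-4) = 30 + 28 = 58)
√(J(1/(143 + (d + 104))) - 10539) = √(58 - 10539) = √(-10481) = I*√10481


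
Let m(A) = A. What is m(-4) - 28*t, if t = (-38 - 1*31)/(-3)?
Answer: -648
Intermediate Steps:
t = 23 (t = (-38 - 31)*(-⅓) = -69*(-⅓) = 23)
m(-4) - 28*t = -4 - 28*23 = -4 - 644 = -648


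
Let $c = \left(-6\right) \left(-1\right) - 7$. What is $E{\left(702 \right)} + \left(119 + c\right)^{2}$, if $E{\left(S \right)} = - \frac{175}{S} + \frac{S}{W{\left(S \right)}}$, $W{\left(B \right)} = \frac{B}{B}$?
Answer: $\frac{10267277}{702} \approx 14626.0$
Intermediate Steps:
$W{\left(B \right)} = 1$
$c = -1$ ($c = 6 - 7 = -1$)
$E{\left(S \right)} = S - \frac{175}{S}$ ($E{\left(S \right)} = - \frac{175}{S} + \frac{S}{1} = - \frac{175}{S} + S 1 = - \frac{175}{S} + S = S - \frac{175}{S}$)
$E{\left(702 \right)} + \left(119 + c\right)^{2} = \left(702 - \frac{175}{702}\right) + \left(119 - 1\right)^{2} = \left(702 - \frac{175}{702}\right) + 118^{2} = \left(702 - \frac{175}{702}\right) + 13924 = \frac{492629}{702} + 13924 = \frac{10267277}{702}$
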